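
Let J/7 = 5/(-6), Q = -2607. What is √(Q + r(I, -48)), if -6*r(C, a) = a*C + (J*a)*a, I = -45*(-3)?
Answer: √713 ≈ 26.702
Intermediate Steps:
I = 135
J = -35/6 (J = 7*(5/(-6)) = 7*(5*(-⅙)) = 7*(-⅚) = -35/6 ≈ -5.8333)
r(C, a) = 35*a²/36 - C*a/6 (r(C, a) = -(a*C + (-35*a/6)*a)/6 = -(C*a - 35*a²/6)/6 = -(-35*a²/6 + C*a)/6 = 35*a²/36 - C*a/6)
√(Q + r(I, -48)) = √(-2607 + (1/36)*(-48)*(-6*135 + 35*(-48))) = √(-2607 + (1/36)*(-48)*(-810 - 1680)) = √(-2607 + (1/36)*(-48)*(-2490)) = √(-2607 + 3320) = √713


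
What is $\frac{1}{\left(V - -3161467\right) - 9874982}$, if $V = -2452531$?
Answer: $- \frac{1}{9166046} \approx -1.091 \cdot 10^{-7}$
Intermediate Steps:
$\frac{1}{\left(V - -3161467\right) - 9874982} = \frac{1}{\left(-2452531 - -3161467\right) - 9874982} = \frac{1}{\left(-2452531 + 3161467\right) - 9874982} = \frac{1}{708936 - 9874982} = \frac{1}{-9166046} = - \frac{1}{9166046}$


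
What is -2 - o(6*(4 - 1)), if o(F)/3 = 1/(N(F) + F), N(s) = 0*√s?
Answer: -13/6 ≈ -2.1667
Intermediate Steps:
N(s) = 0
o(F) = 3/F (o(F) = 3/(0 + F) = 3/F)
-2 - o(6*(4 - 1)) = -2 - 3/(6*(4 - 1)) = -2 - 3/(6*3) = -2 - 3/18 = -2 - 1*⅙ = -2 - ⅙ = -13/6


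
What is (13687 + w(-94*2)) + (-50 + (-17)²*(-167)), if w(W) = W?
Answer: -34814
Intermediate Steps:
(13687 + w(-94*2)) + (-50 + (-17)²*(-167)) = (13687 - 94*2) + (-50 + (-17)²*(-167)) = (13687 - 188) + (-50 + 289*(-167)) = 13499 + (-50 - 48263) = 13499 - 48313 = -34814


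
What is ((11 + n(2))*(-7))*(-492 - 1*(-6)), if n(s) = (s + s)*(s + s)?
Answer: 91854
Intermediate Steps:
n(s) = 4*s² (n(s) = (2*s)*(2*s) = 4*s²)
((11 + n(2))*(-7))*(-492 - 1*(-6)) = ((11 + 4*2²)*(-7))*(-492 - 1*(-6)) = ((11 + 4*4)*(-7))*(-492 + 6) = ((11 + 16)*(-7))*(-486) = (27*(-7))*(-486) = -189*(-486) = 91854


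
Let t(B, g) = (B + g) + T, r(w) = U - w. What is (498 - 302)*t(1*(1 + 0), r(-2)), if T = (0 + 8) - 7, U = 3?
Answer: 1372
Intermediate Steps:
T = 1 (T = 8 - 7 = 1)
r(w) = 3 - w
t(B, g) = 1 + B + g (t(B, g) = (B + g) + 1 = 1 + B + g)
(498 - 302)*t(1*(1 + 0), r(-2)) = (498 - 302)*(1 + 1*(1 + 0) + (3 - 1*(-2))) = 196*(1 + 1*1 + (3 + 2)) = 196*(1 + 1 + 5) = 196*7 = 1372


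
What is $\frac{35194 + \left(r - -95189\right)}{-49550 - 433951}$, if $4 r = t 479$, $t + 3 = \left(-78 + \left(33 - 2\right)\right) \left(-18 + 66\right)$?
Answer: $\frac{186843}{644668} \approx 0.28983$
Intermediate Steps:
$t = -2259$ ($t = -3 + \left(-78 + \left(33 - 2\right)\right) \left(-18 + 66\right) = -3 + \left(-78 + 31\right) 48 = -3 - 2256 = -2259$)
$r = - \frac{1082061}{4}$ ($r = \frac{\left(-2259\right) 479}{4} = \frac{1}{4} \left(-1082061\right) = - \frac{1082061}{4} \approx -2.7052 \cdot 10^{5}$)
$\frac{35194 + \left(r - -95189\right)}{-49550 - 433951} = \frac{35194 - \frac{701305}{4}}{-49550 - 433951} = \frac{35194 + \left(- \frac{1082061}{4} + 95189\right)}{-483501} = \left(35194 - \frac{701305}{4}\right) \left(- \frac{1}{483501}\right) = \left(- \frac{560529}{4}\right) \left(- \frac{1}{483501}\right) = \frac{186843}{644668}$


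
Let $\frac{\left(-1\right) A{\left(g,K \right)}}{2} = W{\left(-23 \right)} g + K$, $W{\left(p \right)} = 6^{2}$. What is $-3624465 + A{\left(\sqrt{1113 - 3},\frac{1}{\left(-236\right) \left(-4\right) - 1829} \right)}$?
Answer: $- \frac{3207651523}{885} - 72 \sqrt{1110} \approx -3.6269 \cdot 10^{6}$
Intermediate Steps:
$W{\left(p \right)} = 36$
$A{\left(g,K \right)} = - 72 g - 2 K$ ($A{\left(g,K \right)} = - 2 \left(36 g + K\right) = - 2 \left(K + 36 g\right) = - 72 g - 2 K$)
$-3624465 + A{\left(\sqrt{1113 - 3},\frac{1}{\left(-236\right) \left(-4\right) - 1829} \right)} = -3624465 - \left(\frac{2}{\left(-236\right) \left(-4\right) - 1829} + 72 \sqrt{1113 - 3}\right) = -3624465 - \left(\frac{2}{944 - 1829} + 72 \sqrt{1110}\right) = -3624465 - \left(- \frac{2}{885} + 72 \sqrt{1110}\right) = -3624465 + \left(- 72 \sqrt{1110} + \frac{2}{885}\right) = -3624465 + \left(\frac{2}{885} - 72 \sqrt{1110}\right) = - \frac{3207651523}{885} - 72 \sqrt{1110}$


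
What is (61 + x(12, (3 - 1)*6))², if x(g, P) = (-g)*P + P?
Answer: 5041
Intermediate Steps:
x(g, P) = P - P*g (x(g, P) = -P*g + P = P - P*g)
(61 + x(12, (3 - 1)*6))² = (61 + ((3 - 1)*6)*(1 - 1*12))² = (61 + (2*6)*(1 - 12))² = (61 + 12*(-11))² = (61 - 132)² = (-71)² = 5041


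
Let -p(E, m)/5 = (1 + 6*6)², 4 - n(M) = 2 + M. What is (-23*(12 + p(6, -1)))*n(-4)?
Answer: 942954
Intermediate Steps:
n(M) = 2 - M (n(M) = 4 - (2 + M) = 4 + (-2 - M) = 2 - M)
p(E, m) = -6845 (p(E, m) = -5*(1 + 6*6)² = -5*(1 + 36)² = -5*37² = -5*1369 = -6845)
(-23*(12 + p(6, -1)))*n(-4) = (-23*(12 - 6845))*(2 - 1*(-4)) = (-23*(-6833))*(2 + 4) = 157159*6 = 942954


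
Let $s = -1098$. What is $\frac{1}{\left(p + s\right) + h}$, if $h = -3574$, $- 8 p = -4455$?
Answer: $- \frac{8}{32921} \approx -0.00024301$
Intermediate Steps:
$p = \frac{4455}{8}$ ($p = \left(- \frac{1}{8}\right) \left(-4455\right) = \frac{4455}{8} \approx 556.88$)
$\frac{1}{\left(p + s\right) + h} = \frac{1}{\left(\frac{4455}{8} - 1098\right) - 3574} = \frac{1}{- \frac{4329}{8} - 3574} = \frac{1}{- \frac{32921}{8}} = - \frac{8}{32921}$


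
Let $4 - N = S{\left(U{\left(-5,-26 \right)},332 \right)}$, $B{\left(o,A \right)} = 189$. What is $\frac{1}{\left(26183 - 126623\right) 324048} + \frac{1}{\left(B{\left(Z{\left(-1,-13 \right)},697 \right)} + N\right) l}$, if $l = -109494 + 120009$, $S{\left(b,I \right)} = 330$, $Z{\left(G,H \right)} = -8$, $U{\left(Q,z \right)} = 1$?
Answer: $- \frac{433984289}{625150568124288} \approx -6.9421 \cdot 10^{-7}$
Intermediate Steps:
$N = -326$ ($N = 4 - 330 = -326$)
$l = 10515$
$\frac{1}{\left(26183 - 126623\right) 324048} + \frac{1}{\left(B{\left(Z{\left(-1,-13 \right)},697 \right)} + N\right) l} = \frac{1}{\left(26183 - 126623\right) 324048} + \frac{1}{\left(189 - 326\right) 10515} = \frac{1}{-100440} \cdot \frac{1}{324048} + \frac{1}{-137} \cdot \frac{1}{10515} = \left(- \frac{1}{100440}\right) \frac{1}{324048} - \frac{1}{1440555} = - \frac{1}{32547381120} - \frac{1}{1440555} = - \frac{433984289}{625150568124288}$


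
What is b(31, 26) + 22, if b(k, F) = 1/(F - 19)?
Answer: 155/7 ≈ 22.143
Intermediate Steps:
b(k, F) = 1/(-19 + F)
b(31, 26) + 22 = 1/(-19 + 26) + 22 = 1/7 + 22 = 155/7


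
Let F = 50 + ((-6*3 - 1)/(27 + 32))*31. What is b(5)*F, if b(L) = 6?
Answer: 14166/59 ≈ 240.10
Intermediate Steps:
F = 2361/59 (F = 50 + ((-18 - 1)/59)*31 = 50 - 19*1/59*31 = 50 - 19/59*31 = 50 - 589/59 = 2361/59 ≈ 40.017)
b(5)*F = 6*(2361/59) = 14166/59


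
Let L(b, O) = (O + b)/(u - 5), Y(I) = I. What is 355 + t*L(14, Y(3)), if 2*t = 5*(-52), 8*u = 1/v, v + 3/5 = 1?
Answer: 12397/15 ≈ 826.47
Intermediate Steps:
v = 2/5 (v = -3/5 + 1 = 2/5 ≈ 0.40000)
u = 5/16 (u = 1/(8*(2/5)) = (1/8)*(5/2) = 5/16 ≈ 0.31250)
L(b, O) = -16*O/75 - 16*b/75 (L(b, O) = (O + b)/(5/16 - 5) = (O + b)/(-75/16) = (O + b)*(-16/75) = -16*O/75 - 16*b/75)
t = -130 (t = (5*(-52))/2 = (1/2)*(-260) = -130)
355 + t*L(14, Y(3)) = 355 - 130*(-16/75*3 - 16/75*14) = 355 - 130*(-16/25 - 224/75) = 355 - 130*(-272/75) = 355 + 7072/15 = 12397/15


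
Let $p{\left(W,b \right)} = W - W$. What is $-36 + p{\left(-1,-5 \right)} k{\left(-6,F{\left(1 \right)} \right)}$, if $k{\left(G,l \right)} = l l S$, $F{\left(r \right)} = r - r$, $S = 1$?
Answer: $-36$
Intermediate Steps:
$F{\left(r \right)} = 0$
$k{\left(G,l \right)} = l^{2}$ ($k{\left(G,l \right)} = l l 1 = l^{2} \cdot 1 = l^{2}$)
$p{\left(W,b \right)} = 0$
$-36 + p{\left(-1,-5 \right)} k{\left(-6,F{\left(1 \right)} \right)} = -36 + 0 \cdot 0^{2} = -36 + 0 \cdot 0 = -36 + 0 = -36$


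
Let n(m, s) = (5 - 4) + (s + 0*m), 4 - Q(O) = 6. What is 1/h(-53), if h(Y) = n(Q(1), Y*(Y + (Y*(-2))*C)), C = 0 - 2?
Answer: 1/14046 ≈ 7.1195e-5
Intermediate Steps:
C = -2
Q(O) = -2 (Q(O) = 4 - 1*6 = 4 - 6 = -2)
n(m, s) = 1 + s (n(m, s) = 1 + (s + 0) = 1 + s)
h(Y) = 1 + 5*Y² (h(Y) = 1 + Y*(Y + (Y*(-2))*(-2)) = 1 + Y*(Y - 2*Y*(-2)) = 1 + Y*(Y + 4*Y) = 1 + Y*(5*Y) = 1 + 5*Y²)
1/h(-53) = 1/(1 + 5*(-53)²) = 1/(1 + 5*2809) = 1/(1 + 14045) = 1/14046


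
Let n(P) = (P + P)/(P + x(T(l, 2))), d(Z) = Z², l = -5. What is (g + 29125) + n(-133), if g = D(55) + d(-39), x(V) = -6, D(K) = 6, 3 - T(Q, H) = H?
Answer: 4260894/139 ≈ 30654.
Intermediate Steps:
T(Q, H) = 3 - H
g = 1527 (g = 6 + (-39)² = 6 + 1521 = 1527)
n(P) = 2*P/(-6 + P) (n(P) = (P + P)/(P - 6) = (2*P)/(-6 + P) = 2*P/(-6 + P))
(g + 29125) + n(-133) = (1527 + 29125) + 2*(-133)/(-6 - 133) = 30652 + 2*(-133)/(-139) = 30652 + 2*(-133)*(-1/139) = 30652 + 266/139 = 4260894/139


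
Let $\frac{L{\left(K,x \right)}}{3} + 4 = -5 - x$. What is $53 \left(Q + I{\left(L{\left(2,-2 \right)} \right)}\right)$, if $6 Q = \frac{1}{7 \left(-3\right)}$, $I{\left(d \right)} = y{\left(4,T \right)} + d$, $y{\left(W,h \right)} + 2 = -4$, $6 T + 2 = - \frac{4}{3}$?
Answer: $- \frac{180359}{126} \approx -1431.4$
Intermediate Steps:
$L{\left(K,x \right)} = -27 - 3 x$ ($L{\left(K,x \right)} = -12 + 3 \left(-5 - x\right) = -12 - \left(15 + 3 x\right) = -27 - 3 x$)
$T = - \frac{5}{9}$ ($T = - \frac{1}{3} + \frac{\left(-4\right) \frac{1}{3}}{6} = - \frac{1}{3} + \frac{1}{6} \left(- \frac{4}{3}\right) = - \frac{1}{3} - \frac{2}{9} = - \frac{5}{9} \approx -0.55556$)
$y{\left(W,h \right)} = -6$ ($y{\left(W,h \right)} = -2 - 4 = -6$)
$I{\left(d \right)} = -6 + d$
$Q = - \frac{1}{126}$ ($Q = \frac{1}{6 \cdot 7 \left(-3\right)} = \frac{1}{6 \left(-21\right)} = \frac{1}{6} \left(- \frac{1}{21}\right) = - \frac{1}{126} \approx -0.0079365$)
$53 \left(Q + I{\left(L{\left(2,-2 \right)} \right)}\right) = 53 \left(- \frac{1}{126} - 27\right) = 53 \left(- \frac{3403}{126}\right) = - \frac{180359}{126}$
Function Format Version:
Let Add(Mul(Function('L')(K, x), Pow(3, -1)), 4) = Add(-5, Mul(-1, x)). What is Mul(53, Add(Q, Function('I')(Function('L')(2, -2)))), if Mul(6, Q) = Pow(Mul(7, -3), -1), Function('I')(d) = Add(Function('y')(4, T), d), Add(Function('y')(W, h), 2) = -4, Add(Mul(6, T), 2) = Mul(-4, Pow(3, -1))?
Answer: Rational(-180359, 126) ≈ -1431.4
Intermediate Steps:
Function('L')(K, x) = Add(-27, Mul(-3, x)) (Function('L')(K, x) = Add(-12, Mul(3, Add(-5, Mul(-1, x)))) = Add(-12, Add(-15, Mul(-3, x))) = Add(-27, Mul(-3, x)))
T = Rational(-5, 9) (T = Add(Rational(-1, 3), Mul(Rational(1, 6), Mul(-4, Pow(3, -1)))) = Add(Rational(-1, 3), Mul(Rational(1, 6), Mul(-4, Rational(1, 3)))) = Add(Rational(-1, 3), Mul(Rational(1, 6), Rational(-4, 3))) = Add(Rational(-1, 3), Rational(-2, 9)) = Rational(-5, 9) ≈ -0.55556)
Function('y')(W, h) = -6 (Function('y')(W, h) = Add(-2, -4) = -6)
Function('I')(d) = Add(-6, d)
Q = Rational(-1, 126) (Q = Mul(Rational(1, 6), Pow(Mul(7, -3), -1)) = Mul(Rational(1, 6), Pow(-21, -1)) = Mul(Rational(1, 6), Rational(-1, 21)) = Rational(-1, 126) ≈ -0.0079365)
Mul(53, Add(Q, Function('I')(Function('L')(2, -2)))) = Mul(53, Add(Rational(-1, 126), Add(-6, Add(-27, Mul(-3, -2))))) = Mul(53, Add(Rational(-1, 126), Add(-6, Add(-27, 6)))) = Mul(53, Add(Rational(-1, 126), Add(-6, -21))) = Mul(53, Add(Rational(-1, 126), -27)) = Mul(53, Rational(-3403, 126)) = Rational(-180359, 126)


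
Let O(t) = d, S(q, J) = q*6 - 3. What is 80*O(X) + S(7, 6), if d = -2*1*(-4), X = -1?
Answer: 679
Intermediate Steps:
S(q, J) = -3 + 6*q (S(q, J) = 6*q - 3 = -3 + 6*q)
d = 8 (d = -2*(-4) = 8)
O(t) = 8
80*O(X) + S(7, 6) = 80*8 + (-3 + 6*7) = 640 + (-3 + 42) = 640 + 39 = 679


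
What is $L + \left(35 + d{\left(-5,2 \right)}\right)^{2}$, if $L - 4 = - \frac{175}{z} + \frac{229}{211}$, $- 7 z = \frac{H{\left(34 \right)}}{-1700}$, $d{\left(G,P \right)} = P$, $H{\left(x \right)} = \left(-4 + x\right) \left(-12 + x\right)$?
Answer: $- \frac{12402619}{6963} \approx -1781.2$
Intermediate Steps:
$H{\left(x \right)} = \left(-12 + x\right) \left(-4 + x\right)$
$z = \frac{33}{595}$ ($z = - \frac{\left(48 + 34^{2} - 544\right) \frac{1}{-1700}}{7} = - \frac{\left(48 + 1156 - 544\right) \left(- \frac{1}{1700}\right)}{7} = - \frac{660 \left(- \frac{1}{1700}\right)}{7} = \left(- \frac{1}{7}\right) \left(- \frac{33}{85}\right) = \frac{33}{595} \approx 0.055462$)
$L = - \frac{21934966}{6963}$ ($L = 4 + \left(- \frac{175}{\frac{33}{595}} + \frac{229}{211}\right) = 4 + \left(\left(-175\right) \frac{595}{33} + 229 \cdot \frac{1}{211}\right) = 4 + \left(- \frac{104125}{33} + \frac{229}{211}\right) = 4 - \frac{21962818}{6963} = - \frac{21934966}{6963} \approx -3150.2$)
$L + \left(35 + d{\left(-5,2 \right)}\right)^{2} = - \frac{21934966}{6963} + \left(35 + 2\right)^{2} = - \frac{21934966}{6963} + 37^{2} = - \frac{21934966}{6963} + 1369 = - \frac{12402619}{6963}$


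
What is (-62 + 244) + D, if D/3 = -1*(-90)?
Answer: 452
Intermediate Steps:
D = 270 (D = 3*(-1*(-90)) = 3*90 = 270)
(-62 + 244) + D = (-62 + 244) + 270 = 182 + 270 = 452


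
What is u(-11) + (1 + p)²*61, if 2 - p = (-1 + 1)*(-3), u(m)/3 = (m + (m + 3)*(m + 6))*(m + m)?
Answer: -1365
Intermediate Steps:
u(m) = 6*m*(m + (3 + m)*(6 + m)) (u(m) = 3*((m + (m + 3)*(m + 6))*(m + m)) = 3*((m + (3 + m)*(6 + m))*(2*m)) = 3*(2*m*(m + (3 + m)*(6 + m))) = 6*m*(m + (3 + m)*(6 + m)))
p = 2 (p = 2 - (-1 + 1)*(-3) = 2 - 0*(-3) = 2 - 1*0 = 2 + 0 = 2)
u(-11) + (1 + p)²*61 = 6*(-11)*(18 + (-11)² + 10*(-11)) + (1 + 2)²*61 = 6*(-11)*(18 + 121 - 110) + 3²*61 = 6*(-11)*29 + 9*61 = -1914 + 549 = -1365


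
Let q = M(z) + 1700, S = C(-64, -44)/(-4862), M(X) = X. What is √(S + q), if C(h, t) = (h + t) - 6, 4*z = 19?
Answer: 9*√497521167/4862 ≈ 41.289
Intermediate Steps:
z = 19/4 (z = (¼)*19 = 19/4 ≈ 4.7500)
C(h, t) = -6 + h + t
S = 57/2431 (S = (-6 - 64 - 44)/(-4862) = -114*(-1/4862) = 57/2431 ≈ 0.023447)
q = 6819/4 (q = 19/4 + 1700 = 6819/4 ≈ 1704.8)
√(S + q) = √(57/2431 + 6819/4) = √(16577217/9724) = 9*√497521167/4862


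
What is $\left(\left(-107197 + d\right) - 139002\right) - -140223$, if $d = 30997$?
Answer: $-74979$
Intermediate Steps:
$\left(\left(-107197 + d\right) - 139002\right) - -140223 = \left(\left(-107197 + 30997\right) - 139002\right) - -140223 = \left(-76200 - 139002\right) + 140223 = -215202 + 140223 = -74979$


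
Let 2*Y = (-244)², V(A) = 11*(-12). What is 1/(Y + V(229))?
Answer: 1/29636 ≈ 3.3743e-5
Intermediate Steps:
V(A) = -132
Y = 29768 (Y = (½)*(-244)² = (½)*59536 = 29768)
1/(Y + V(229)) = 1/(29768 - 132) = 1/29636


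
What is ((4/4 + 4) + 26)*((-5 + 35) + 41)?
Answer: 2201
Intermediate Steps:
((4/4 + 4) + 26)*((-5 + 35) + 41) = ((4*(1/4) + 4) + 26)*(30 + 41) = ((1 + 4) + 26)*71 = (5 + 26)*71 = 31*71 = 2201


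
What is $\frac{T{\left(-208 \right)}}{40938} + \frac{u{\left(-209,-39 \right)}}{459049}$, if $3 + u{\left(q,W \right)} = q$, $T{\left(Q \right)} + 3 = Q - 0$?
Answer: $- \frac{105538195}{18792547962} \approx -0.005616$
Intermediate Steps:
$T{\left(Q \right)} = -3 + Q$ ($T{\left(Q \right)} = -3 + \left(Q - 0\right) = -3 + \left(Q + 0\right) = -3 + Q$)
$u{\left(q,W \right)} = -3 + q$
$\frac{T{\left(-208 \right)}}{40938} + \frac{u{\left(-209,-39 \right)}}{459049} = \frac{-3 - 208}{40938} + \frac{-3 - 209}{459049} = \left(-211\right) \frac{1}{40938} - \frac{212}{459049} = - \frac{211}{40938} - \frac{212}{459049} = - \frac{105538195}{18792547962}$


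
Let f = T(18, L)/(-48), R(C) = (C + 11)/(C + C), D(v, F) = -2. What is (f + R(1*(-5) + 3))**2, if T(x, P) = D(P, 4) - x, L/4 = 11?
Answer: 121/36 ≈ 3.3611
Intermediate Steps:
L = 44 (L = 4*11 = 44)
T(x, P) = -2 - x
R(C) = (11 + C)/(2*C) (R(C) = (11 + C)/((2*C)) = (11 + C)*(1/(2*C)) = (11 + C)/(2*C))
f = 5/12 (f = (-2 - 1*18)/(-48) = (-2 - 18)*(-1/48) = -20*(-1/48) = 5/12 ≈ 0.41667)
(f + R(1*(-5) + 3))**2 = (5/12 + (11 + (1*(-5) + 3))/(2*(1*(-5) + 3)))**2 = (5/12 + (11 + (-5 + 3))/(2*(-5 + 3)))**2 = (5/12 + (1/2)*(11 - 2)/(-2))**2 = (5/12 + (1/2)*(-1/2)*9)**2 = (5/12 - 9/4)**2 = (-11/6)**2 = 121/36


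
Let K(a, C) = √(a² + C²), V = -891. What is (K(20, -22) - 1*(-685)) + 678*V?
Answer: -603413 + 2*√221 ≈ -6.0338e+5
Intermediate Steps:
K(a, C) = √(C² + a²)
(K(20, -22) - 1*(-685)) + 678*V = (√((-22)² + 20²) - 1*(-685)) + 678*(-891) = (√(484 + 400) + 685) - 604098 = (√884 + 685) - 604098 = (2*√221 + 685) - 604098 = (685 + 2*√221) - 604098 = -603413 + 2*√221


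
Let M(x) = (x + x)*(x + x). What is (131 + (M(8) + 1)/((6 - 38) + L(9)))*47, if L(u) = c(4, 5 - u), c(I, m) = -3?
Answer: 203416/35 ≈ 5811.9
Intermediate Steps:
L(u) = -3
M(x) = 4*x**2 (M(x) = (2*x)*(2*x) = 4*x**2)
(131 + (M(8) + 1)/((6 - 38) + L(9)))*47 = (131 + (4*8**2 + 1)/((6 - 38) - 3))*47 = (131 + (4*64 + 1)/(-32 - 3))*47 = (131 + (256 + 1)/(-35))*47 = (131 + 257*(-1/35))*47 = (131 - 257/35)*47 = (4328/35)*47 = 203416/35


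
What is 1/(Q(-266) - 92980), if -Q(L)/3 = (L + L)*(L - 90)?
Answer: -1/661156 ≈ -1.5125e-6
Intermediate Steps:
Q(L) = -6*L*(-90 + L) (Q(L) = -3*(L + L)*(L - 90) = -3*2*L*(-90 + L) = -6*L*(-90 + L))
1/(Q(-266) - 92980) = 1/(6*(-266)*(90 - 1*(-266)) - 92980) = 1/(6*(-266)*(90 + 266) - 92980) = 1/(6*(-266)*356 - 92980) = 1/(-568176 - 92980) = 1/(-661156) = -1/661156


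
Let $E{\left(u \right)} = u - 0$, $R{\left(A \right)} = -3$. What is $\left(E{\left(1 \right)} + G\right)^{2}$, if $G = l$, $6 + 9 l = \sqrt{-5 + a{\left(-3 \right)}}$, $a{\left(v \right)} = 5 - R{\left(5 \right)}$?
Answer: $\frac{\left(3 + \sqrt{3}\right)^{2}}{81} \approx 0.27645$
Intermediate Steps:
$a{\left(v \right)} = 8$ ($a{\left(v \right)} = 5 - -3 = 5 + 3 = 8$)
$E{\left(u \right)} = u$ ($E{\left(u \right)} = u + 0 = u$)
$l = - \frac{2}{3} + \frac{\sqrt{3}}{9}$ ($l = - \frac{2}{3} + \frac{\sqrt{-5 + 8}}{9} = - \frac{2}{3} + \frac{\sqrt{3}}{9} \approx -0.47422$)
$G = - \frac{2}{3} + \frac{\sqrt{3}}{9} \approx -0.47422$
$\left(E{\left(1 \right)} + G\right)^{2} = \left(1 - \left(\frac{2}{3} - \frac{\sqrt{3}}{9}\right)\right)^{2} = \left(\frac{1}{3} + \frac{\sqrt{3}}{9}\right)^{2}$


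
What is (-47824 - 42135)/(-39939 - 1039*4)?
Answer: 89959/44095 ≈ 2.0401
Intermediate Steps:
(-47824 - 42135)/(-39939 - 1039*4) = -89959/(-39939 - 4156) = -89959/(-44095) = -89959*(-1/44095) = 89959/44095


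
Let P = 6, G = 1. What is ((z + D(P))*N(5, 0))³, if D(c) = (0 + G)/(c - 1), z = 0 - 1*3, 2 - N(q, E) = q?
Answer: 74088/125 ≈ 592.70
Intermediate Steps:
N(q, E) = 2 - q
z = -3 (z = 0 - 3 = -3)
D(c) = 1/(-1 + c) (D(c) = (0 + 1)/(c - 1) = 1/(-1 + c))
((z + D(P))*N(5, 0))³ = ((-3 + 1/(-1 + 6))*(2 - 1*5))³ = ((-3 + 1/5)*(2 - 5))³ = ((-3 + ⅕)*(-3))³ = (-14/5*(-3))³ = (42/5)³ = 74088/125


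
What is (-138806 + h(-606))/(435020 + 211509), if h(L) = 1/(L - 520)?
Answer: -156295557/727991654 ≈ -0.21469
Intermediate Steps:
h(L) = 1/(-520 + L)
(-138806 + h(-606))/(435020 + 211509) = (-138806 + 1/(-520 - 606))/(435020 + 211509) = (-138806 + 1/(-1126))/646529 = (-138806 - 1/1126)*(1/646529) = -156295557/1126*1/646529 = -156295557/727991654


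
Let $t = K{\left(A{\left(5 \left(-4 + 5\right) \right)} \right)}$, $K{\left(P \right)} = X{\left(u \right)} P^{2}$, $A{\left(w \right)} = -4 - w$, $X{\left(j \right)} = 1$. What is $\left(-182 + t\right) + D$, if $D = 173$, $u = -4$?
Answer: $72$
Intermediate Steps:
$K{\left(P \right)} = P^{2}$ ($K{\left(P \right)} = 1 P^{2} = P^{2}$)
$t = 81$ ($t = \left(-4 - 5 \left(-4 + 5\right)\right)^{2} = \left(-4 - 5 \cdot 1\right)^{2} = \left(-4 - 5\right)^{2} = \left(-9\right)^{2} = 81$)
$\left(-182 + t\right) + D = \left(-182 + 81\right) + 173 = -101 + 173 = 72$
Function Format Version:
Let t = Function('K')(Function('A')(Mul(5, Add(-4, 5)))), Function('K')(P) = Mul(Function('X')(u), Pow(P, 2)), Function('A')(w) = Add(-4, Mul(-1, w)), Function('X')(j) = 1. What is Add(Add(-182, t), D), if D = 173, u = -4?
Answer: 72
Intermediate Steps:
Function('K')(P) = Pow(P, 2) (Function('K')(P) = Mul(1, Pow(P, 2)) = Pow(P, 2))
t = 81 (t = Pow(Add(-4, Mul(-1, Mul(5, Add(-4, 5)))), 2) = Pow(Add(-4, Mul(-1, Mul(5, 1))), 2) = Pow(Add(-4, Mul(-1, 5)), 2) = Pow(Add(-4, -5), 2) = Pow(-9, 2) = 81)
Add(Add(-182, t), D) = Add(Add(-182, 81), 173) = Add(-101, 173) = 72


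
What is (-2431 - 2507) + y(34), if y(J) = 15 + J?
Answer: -4889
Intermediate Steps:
(-2431 - 2507) + y(34) = (-2431 - 2507) + (15 + 34) = -4938 + 49 = -4889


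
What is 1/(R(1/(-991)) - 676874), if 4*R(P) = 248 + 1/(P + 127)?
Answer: -503424/340723403297 ≈ -1.4775e-6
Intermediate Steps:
R(P) = 62 + 1/(4*(127 + P)) (R(P) = (248 + 1/(P + 127))/4 = (248 + 1/(127 + P))/4 = 62 + 1/(4*(127 + P)))
1/(R(1/(-991)) - 676874) = 1/((31497 + 248/(-991))/(4*(127 + 1/(-991))) - 676874) = 1/((31497 + 248*(-1/991))/(4*(127 - 1/991)) - 676874) = 1/((31497 - 248/991)/(4*(125856/991)) - 676874) = 1/((1/4)*(991/125856)*(31213279/991) - 676874) = 1/(31213279/503424 - 676874) = 1/(-340723403297/503424) = -503424/340723403297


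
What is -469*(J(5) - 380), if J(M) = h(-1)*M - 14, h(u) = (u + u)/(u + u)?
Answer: 182441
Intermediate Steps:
h(u) = 1 (h(u) = (2*u)/((2*u)) = (2*u)*(1/(2*u)) = 1)
J(M) = -14 + M (J(M) = 1*M - 14 = M - 14 = -14 + M)
-469*(J(5) - 380) = -469*((-14 + 5) - 380) = -469*(-9 - 380) = -469*(-389) = 182441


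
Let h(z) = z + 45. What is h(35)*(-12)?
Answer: -960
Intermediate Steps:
h(z) = 45 + z
h(35)*(-12) = (45 + 35)*(-12) = 80*(-12) = -960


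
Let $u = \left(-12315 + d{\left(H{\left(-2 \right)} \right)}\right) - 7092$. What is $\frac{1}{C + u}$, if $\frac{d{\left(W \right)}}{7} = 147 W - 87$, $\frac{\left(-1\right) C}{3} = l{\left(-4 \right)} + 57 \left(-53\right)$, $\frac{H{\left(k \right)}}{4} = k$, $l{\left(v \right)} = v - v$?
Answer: $- \frac{1}{19185} \approx -5.2124 \cdot 10^{-5}$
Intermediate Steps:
$l{\left(v \right)} = 0$
$H{\left(k \right)} = 4 k$
$C = 9063$ ($C = - 3 \left(0 + 57 \left(-53\right)\right) = - 3 \left(0 - 3021\right) = \left(-3\right) \left(-3021\right) = 9063$)
$d{\left(W \right)} = -609 + 1029 W$ ($d{\left(W \right)} = 7 \left(147 W - 87\right) = 7 \left(-87 + 147 W\right) = -609 + 1029 W$)
$u = -28248$ ($u = \left(-12315 + \left(-609 + 1029 \cdot 4 \left(-2\right)\right)\right) - 7092 = \left(-12315 + \left(-609 + 1029 \left(-8\right)\right)\right) - 7092 = \left(-12315 - 8841\right) - 7092 = -21156 - 7092 = -28248$)
$\frac{1}{C + u} = \frac{1}{9063 - 28248} = \frac{1}{-19185} = - \frac{1}{19185}$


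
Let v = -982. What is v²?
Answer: 964324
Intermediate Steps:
v² = (-982)² = 964324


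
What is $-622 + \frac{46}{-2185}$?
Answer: $- \frac{59092}{95} \approx -622.02$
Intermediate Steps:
$-622 + \frac{46}{-2185} = -622 + 46 \left(- \frac{1}{2185}\right) = -622 - \frac{2}{95} = - \frac{59092}{95}$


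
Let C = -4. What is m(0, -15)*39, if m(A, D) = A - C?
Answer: 156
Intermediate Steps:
m(A, D) = 4 + A (m(A, D) = A - 1*(-4) = A + 4 = 4 + A)
m(0, -15)*39 = (4 + 0)*39 = 4*39 = 156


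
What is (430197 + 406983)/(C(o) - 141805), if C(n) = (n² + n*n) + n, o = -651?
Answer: 418590/352573 ≈ 1.1872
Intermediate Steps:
C(n) = n + 2*n² (C(n) = (n² + n²) + n = 2*n² + n = n + 2*n²)
(430197 + 406983)/(C(o) - 141805) = (430197 + 406983)/(-651*(1 + 2*(-651)) - 141805) = 837180/(-651*(1 - 1302) - 141805) = 837180/(-651*(-1301) - 141805) = 837180/(846951 - 141805) = 837180/705146 = 837180*(1/705146) = 418590/352573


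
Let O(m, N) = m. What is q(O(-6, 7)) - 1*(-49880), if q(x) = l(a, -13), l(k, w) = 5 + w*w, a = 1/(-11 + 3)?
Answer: 50054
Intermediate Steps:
a = -1/8 (a = 1/(-8) = -1/8 ≈ -0.12500)
l(k, w) = 5 + w**2
q(x) = 174 (q(x) = 5 + (-13)**2 = 5 + 169 = 174)
q(O(-6, 7)) - 1*(-49880) = 174 - 1*(-49880) = 174 + 49880 = 50054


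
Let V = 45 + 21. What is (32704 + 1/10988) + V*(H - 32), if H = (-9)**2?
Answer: 394886745/10988 ≈ 35938.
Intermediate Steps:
V = 66
H = 81
(32704 + 1/10988) + V*(H - 32) = (32704 + 1/10988) + 66*(81 - 32) = (32704 + 1/10988) + 66*49 = 359351553/10988 + 3234 = 394886745/10988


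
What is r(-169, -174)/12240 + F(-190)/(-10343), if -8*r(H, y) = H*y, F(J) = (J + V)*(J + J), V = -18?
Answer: -1340623843/168797760 ≈ -7.9422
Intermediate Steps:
F(J) = 2*J*(-18 + J) (F(J) = (J - 18)*(J + J) = (-18 + J)*(2*J) = 2*J*(-18 + J))
r(H, y) = -H*y/8
r(-169, -174)/12240 + F(-190)/(-10343) = -⅛*(-169)*(-174)/12240 + (2*(-190)*(-18 - 190))/(-10343) = -14703/4*1/12240 + (2*(-190)*(-208))*(-1/10343) = -4901/16320 + 79040*(-1/10343) = -4901/16320 - 79040/10343 = -1340623843/168797760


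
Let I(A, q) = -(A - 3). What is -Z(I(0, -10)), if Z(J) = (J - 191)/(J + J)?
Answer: 94/3 ≈ 31.333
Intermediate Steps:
I(A, q) = 3 - A (I(A, q) = -(-3 + A) = 3 - A)
Z(J) = (-191 + J)/(2*J) (Z(J) = (-191 + J)/((2*J)) = (-191 + J)*(1/(2*J)) = (-191 + J)/(2*J))
-Z(I(0, -10)) = -(-191 + (3 - 1*0))/(2*(3 - 1*0)) = -(-191 + (3 + 0))/(2*(3 + 0)) = -(-191 + 3)/(2*3) = -(-188)/(2*3) = -1*(-94/3) = 94/3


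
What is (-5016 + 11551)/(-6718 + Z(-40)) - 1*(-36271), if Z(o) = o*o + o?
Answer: 187079283/5158 ≈ 36270.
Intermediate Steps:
Z(o) = o + o² (Z(o) = o² + o = o + o²)
(-5016 + 11551)/(-6718 + Z(-40)) - 1*(-36271) = (-5016 + 11551)/(-6718 - 40*(1 - 40)) - 1*(-36271) = 6535/(-6718 - 40*(-39)) + 36271 = 6535/(-6718 + 1560) + 36271 = 6535/(-5158) + 36271 = 6535*(-1/5158) + 36271 = -6535/5158 + 36271 = 187079283/5158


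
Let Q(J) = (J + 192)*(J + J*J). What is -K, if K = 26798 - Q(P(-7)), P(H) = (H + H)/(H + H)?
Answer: -26412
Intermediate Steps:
P(H) = 1 (P(H) = (2*H)/((2*H)) = (2*H)*(1/(2*H)) = 1)
Q(J) = (192 + J)*(J + J²)
K = 26412 (K = 26798 - (192 + 1² + 193*1) = 26798 - (192 + 1 + 193) = 26798 - 386 = 26412)
-K = -1*26412 = -26412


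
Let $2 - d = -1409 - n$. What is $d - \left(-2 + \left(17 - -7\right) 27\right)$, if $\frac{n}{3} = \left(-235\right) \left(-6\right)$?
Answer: $4995$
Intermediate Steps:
$n = 4230$ ($n = 3 \left(\left(-235\right) \left(-6\right)\right) = 3 \cdot 1410 = 4230$)
$d = 5641$ ($d = 2 - \left(-1409 - 4230\right) = 2 - -5639 = 2 + 5639 = 5641$)
$d - \left(-2 + \left(17 - -7\right) 27\right) = 5641 - \left(-2 + \left(17 - -7\right) 27\right) = 5641 - \left(-2 + \left(17 + 7\right) 27\right) = 5641 - \left(-2 + 24 \cdot 27\right) = 5641 - \left(-2 + 648\right) = 5641 - 646 = 4995$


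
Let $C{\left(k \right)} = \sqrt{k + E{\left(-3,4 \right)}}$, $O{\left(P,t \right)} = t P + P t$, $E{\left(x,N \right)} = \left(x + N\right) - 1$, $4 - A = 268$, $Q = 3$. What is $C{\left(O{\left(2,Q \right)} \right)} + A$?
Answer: $-264 + 2 \sqrt{3} \approx -260.54$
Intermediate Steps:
$A = -264$ ($A = 4 - 268 = -264$)
$E{\left(x,N \right)} = -1 + N + x$ ($E{\left(x,N \right)} = \left(N + x\right) - 1 = -1 + N + x$)
$O{\left(P,t \right)} = 2 P t$ ($O{\left(P,t \right)} = P t + P t = 2 P t$)
$C{\left(k \right)} = \sqrt{k}$ ($C{\left(k \right)} = \sqrt{k - 0} = \sqrt{k + 0} = \sqrt{k}$)
$C{\left(O{\left(2,Q \right)} \right)} + A = \sqrt{2 \cdot 2 \cdot 3} - 264 = \sqrt{12} - 264 = 2 \sqrt{3} - 264 = -264 + 2 \sqrt{3}$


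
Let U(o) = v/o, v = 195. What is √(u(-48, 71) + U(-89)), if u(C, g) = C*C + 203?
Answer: 4*√1240037/89 ≈ 50.048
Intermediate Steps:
U(o) = 195/o
u(C, g) = 203 + C² (u(C, g) = C² + 203 = 203 + C²)
√(u(-48, 71) + U(-89)) = √((203 + (-48)²) + 195/(-89)) = √((203 + 2304) + 195*(-1/89)) = √(2507 - 195/89) = √(222928/89) = 4*√1240037/89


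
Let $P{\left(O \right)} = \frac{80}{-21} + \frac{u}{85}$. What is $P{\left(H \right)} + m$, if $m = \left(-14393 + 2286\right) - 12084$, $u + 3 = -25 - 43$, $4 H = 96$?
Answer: $- \frac{43189226}{1785} \approx -24196.0$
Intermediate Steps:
$H = 24$ ($H = \frac{1}{4} \cdot 96 = 24$)
$u = -71$ ($u = -3 - 68 = -71$)
$m = -24191$ ($m = -12107 - 12084 = -24191$)
$P{\left(O \right)} = - \frac{8291}{1785}$ ($P{\left(O \right)} = \frac{80}{-21} - \frac{71}{85} = 80 \left(- \frac{1}{21}\right) - \frac{71}{85} = - \frac{80}{21} - \frac{71}{85} = - \frac{8291}{1785}$)
$P{\left(H \right)} + m = - \frac{8291}{1785} - 24191 = - \frac{43189226}{1785}$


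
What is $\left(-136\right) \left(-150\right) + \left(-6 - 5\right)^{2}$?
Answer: $20521$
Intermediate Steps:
$\left(-136\right) \left(-150\right) + \left(-6 - 5\right)^{2} = 20400 + \left(-11\right)^{2} = 20400 + 121 = 20521$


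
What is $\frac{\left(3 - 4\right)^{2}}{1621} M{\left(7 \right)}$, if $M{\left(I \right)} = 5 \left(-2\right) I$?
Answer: $- \frac{70}{1621} \approx -0.043183$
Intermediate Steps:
$M{\left(I \right)} = - 10 I$
$\frac{\left(3 - 4\right)^{2}}{1621} M{\left(7 \right)} = \frac{\left(3 - 4\right)^{2}}{1621} \left(\left(-10\right) 7\right) = \left(-1\right)^{2} \cdot \frac{1}{1621} \left(-70\right) = 1 \cdot \frac{1}{1621} \left(-70\right) = \frac{1}{1621} \left(-70\right) = - \frac{70}{1621}$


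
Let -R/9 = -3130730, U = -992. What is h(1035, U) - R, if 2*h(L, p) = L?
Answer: -56352105/2 ≈ -2.8176e+7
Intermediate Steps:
R = 28176570 (R = -9*(-3130730) = 28176570)
h(L, p) = L/2
h(1035, U) - R = (1/2)*1035 - 1*28176570 = 1035/2 - 28176570 = -56352105/2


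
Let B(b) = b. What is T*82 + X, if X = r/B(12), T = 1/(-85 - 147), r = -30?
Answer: -331/116 ≈ -2.8534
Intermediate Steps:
T = -1/232 (T = 1/(-232) = -1/232 ≈ -0.0043103)
X = -5/2 (X = -30/12 = -30*1/12 = -5/2 ≈ -2.5000)
T*82 + X = -1/232*82 - 5/2 = -41/116 - 5/2 = -331/116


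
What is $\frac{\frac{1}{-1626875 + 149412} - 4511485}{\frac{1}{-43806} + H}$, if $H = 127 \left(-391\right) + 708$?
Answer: $\frac{291991178032928136}{3168064657246385} \approx 92.167$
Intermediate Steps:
$H = -48949$ ($H = -49657 + 708 = -48949$)
$\frac{\frac{1}{-1626875 + 149412} - 4511485}{\frac{1}{-43806} + H} = \frac{\frac{1}{-1626875 + 149412} - 4511485}{\frac{1}{-43806} - 48949} = \frac{\frac{1}{-1477463} - 4511485}{- \frac{1}{43806} - 48949} = \frac{- \frac{1}{1477463} - 4511485}{- \frac{2144259895}{43806}} = \left(- \frac{6665552162556}{1477463}\right) \left(- \frac{43806}{2144259895}\right) = \frac{291991178032928136}{3168064657246385}$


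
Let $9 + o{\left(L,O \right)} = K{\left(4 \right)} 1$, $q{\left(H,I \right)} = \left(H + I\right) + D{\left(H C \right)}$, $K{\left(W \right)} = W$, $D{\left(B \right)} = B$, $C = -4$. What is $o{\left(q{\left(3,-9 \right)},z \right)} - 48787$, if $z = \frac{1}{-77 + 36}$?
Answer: $-48792$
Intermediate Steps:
$z = - \frac{1}{41}$ ($z = \frac{1}{-41} = - \frac{1}{41} \approx -0.02439$)
$q{\left(H,I \right)} = I - 3 H$ ($q{\left(H,I \right)} = \left(H + I\right) + H \left(-4\right) = \left(H + I\right) - 4 H = I - 3 H$)
$o{\left(L,O \right)} = -5$ ($o{\left(L,O \right)} = -9 + 4 \cdot 1 = -9 + 4 = -5$)
$o{\left(q{\left(3,-9 \right)},z \right)} - 48787 = -5 - 48787 = -48792$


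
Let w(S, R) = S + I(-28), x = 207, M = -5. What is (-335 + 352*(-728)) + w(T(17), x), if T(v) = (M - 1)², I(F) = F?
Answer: -256583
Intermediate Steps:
T(v) = 36 (T(v) = (-5 - 1)² = (-6)² = 36)
w(S, R) = -28 + S (w(S, R) = S - 28 = -28 + S)
(-335 + 352*(-728)) + w(T(17), x) = (-335 + 352*(-728)) + (-28 + 36) = (-335 - 256256) + 8 = -256591 + 8 = -256583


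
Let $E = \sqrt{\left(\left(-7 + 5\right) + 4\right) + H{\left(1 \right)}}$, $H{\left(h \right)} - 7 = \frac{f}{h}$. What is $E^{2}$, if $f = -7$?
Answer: $2$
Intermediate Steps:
$H{\left(h \right)} = 7 - \frac{7}{h}$
$E = \sqrt{2}$ ($E = \sqrt{\left(\left(-7 + 5\right) + 4\right) + \left(7 - \frac{7}{1}\right)} = \sqrt{\left(-2 + 4\right) + \left(7 - 7\right)} = \sqrt{2 + \left(7 - 7\right)} = \sqrt{2 + 0} = \sqrt{2} \approx 1.4142$)
$E^{2} = \left(\sqrt{2}\right)^{2} = 2$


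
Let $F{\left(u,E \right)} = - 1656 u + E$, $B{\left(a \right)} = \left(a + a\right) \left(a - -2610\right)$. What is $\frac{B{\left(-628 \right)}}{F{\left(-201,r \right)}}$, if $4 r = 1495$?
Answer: $- \frac{9957568}{1332919} \approx -7.4705$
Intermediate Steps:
$r = \frac{1495}{4}$ ($r = \frac{1}{4} \cdot 1495 = \frac{1495}{4} \approx 373.75$)
$B{\left(a \right)} = 2 a \left(2610 + a\right)$ ($B{\left(a \right)} = 2 a \left(a + 2610\right) = 2 a \left(2610 + a\right)$)
$F{\left(u,E \right)} = E - 1656 u$
$\frac{B{\left(-628 \right)}}{F{\left(-201,r \right)}} = \frac{2 \left(-628\right) \left(2610 - 628\right)}{\frac{1495}{4} - -332856} = \frac{2 \left(-628\right) 1982}{\frac{1495}{4} + 332856} = - \frac{2489392}{\frac{1332919}{4}} = \left(-2489392\right) \frac{4}{1332919} = - \frac{9957568}{1332919}$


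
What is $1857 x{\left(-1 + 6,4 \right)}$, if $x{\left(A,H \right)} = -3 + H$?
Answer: $1857$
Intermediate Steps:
$1857 x{\left(-1 + 6,4 \right)} = 1857 \left(-3 + 4\right) = 1857 \cdot 1 = 1857$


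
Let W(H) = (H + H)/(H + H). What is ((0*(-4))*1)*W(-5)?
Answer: 0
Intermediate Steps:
W(H) = 1 (W(H) = (2*H)/((2*H)) = (2*H)*(1/(2*H)) = 1)
((0*(-4))*1)*W(-5) = ((0*(-4))*1)*1 = (0*1)*1 = 0*1 = 0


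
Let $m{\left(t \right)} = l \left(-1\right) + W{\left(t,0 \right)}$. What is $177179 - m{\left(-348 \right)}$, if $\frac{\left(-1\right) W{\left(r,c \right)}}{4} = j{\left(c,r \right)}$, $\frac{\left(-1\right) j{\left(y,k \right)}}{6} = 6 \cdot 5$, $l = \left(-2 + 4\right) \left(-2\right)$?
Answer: $176455$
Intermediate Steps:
$l = -4$ ($l = 2 \left(-2\right) = -4$)
$j{\left(y,k \right)} = -180$ ($j{\left(y,k \right)} = - 6 \cdot 6 \cdot 5 = \left(-6\right) 30 = -180$)
$W{\left(r,c \right)} = 720$ ($W{\left(r,c \right)} = \left(-4\right) \left(-180\right) = 720$)
$m{\left(t \right)} = 724$ ($m{\left(t \right)} = \left(-4\right) \left(-1\right) + 720 = 4 + 720 = 724$)
$177179 - m{\left(-348 \right)} = 177179 - 724 = 176455$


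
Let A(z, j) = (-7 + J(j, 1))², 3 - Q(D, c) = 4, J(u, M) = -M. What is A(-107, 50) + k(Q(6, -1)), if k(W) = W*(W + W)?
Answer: 66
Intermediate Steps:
Q(D, c) = -1 (Q(D, c) = 3 - 1*4 = 3 - 4 = -1)
A(z, j) = 64 (A(z, j) = (-7 - 1*1)² = (-7 - 1)² = (-8)² = 64)
k(W) = 2*W² (k(W) = W*(2*W) = 2*W²)
A(-107, 50) + k(Q(6, -1)) = 64 + 2*(-1)² = 64 + 2*1 = 64 + 2 = 66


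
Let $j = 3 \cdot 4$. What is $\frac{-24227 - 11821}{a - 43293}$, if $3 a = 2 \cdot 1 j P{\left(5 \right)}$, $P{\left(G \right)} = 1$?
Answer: $\frac{36048}{43285} \approx 0.83281$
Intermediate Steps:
$j = 12$
$a = 8$ ($a = \frac{2 \cdot 1 \cdot 12 \cdot 1}{3} = \frac{2 \cdot 12 \cdot 1}{3} = \frac{24 \cdot 1}{3} = \frac{1}{3} \cdot 24 = 8$)
$\frac{-24227 - 11821}{a - 43293} = \frac{-24227 - 11821}{8 - 43293} = - \frac{36048}{-43285} = \left(-36048\right) \left(- \frac{1}{43285}\right) = \frac{36048}{43285}$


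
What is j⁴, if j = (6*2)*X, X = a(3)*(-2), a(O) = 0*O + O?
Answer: 26873856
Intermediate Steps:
a(O) = O (a(O) = 0 + O = O)
X = -6 (X = 3*(-2) = -6)
j = -72 (j = (6*2)*(-6) = 12*(-6) = -72)
j⁴ = (-72)⁴ = 26873856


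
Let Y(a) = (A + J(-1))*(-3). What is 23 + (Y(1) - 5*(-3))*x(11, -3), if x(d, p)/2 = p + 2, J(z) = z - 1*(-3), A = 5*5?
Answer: 155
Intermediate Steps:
A = 25
J(z) = 3 + z (J(z) = z + 3 = 3 + z)
x(d, p) = 4 + 2*p (x(d, p) = 2*(p + 2) = 2*(2 + p) = 4 + 2*p)
Y(a) = -81 (Y(a) = (25 + (3 - 1))*(-3) = (25 + 2)*(-3) = 27*(-3) = -81)
23 + (Y(1) - 5*(-3))*x(11, -3) = 23 + (-81 - 5*(-3))*(4 + 2*(-3)) = 23 + (-81 + 15)*(4 - 6) = 23 - 66*(-2) = 23 + 132 = 155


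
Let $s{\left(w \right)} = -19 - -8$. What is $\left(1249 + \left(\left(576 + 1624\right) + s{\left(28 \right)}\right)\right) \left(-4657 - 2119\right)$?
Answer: $-23295888$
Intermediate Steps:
$s{\left(w \right)} = -11$ ($s{\left(w \right)} = -19 + 8 = -11$)
$\left(1249 + \left(\left(576 + 1624\right) + s{\left(28 \right)}\right)\right) \left(-4657 - 2119\right) = \left(1249 + \left(\left(576 + 1624\right) - 11\right)\right) \left(-4657 - 2119\right) = \left(1249 + \left(2200 - 11\right)\right) \left(-6776\right) = \left(1249 + 2189\right) \left(-6776\right) = 3438 \left(-6776\right) = -23295888$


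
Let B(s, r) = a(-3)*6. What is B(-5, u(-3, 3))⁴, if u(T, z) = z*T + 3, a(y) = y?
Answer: 104976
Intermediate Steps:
u(T, z) = 3 + T*z (u(T, z) = T*z + 3 = 3 + T*z)
B(s, r) = -18 (B(s, r) = -3*6 = -18)
B(-5, u(-3, 3))⁴ = (-18)⁴ = 104976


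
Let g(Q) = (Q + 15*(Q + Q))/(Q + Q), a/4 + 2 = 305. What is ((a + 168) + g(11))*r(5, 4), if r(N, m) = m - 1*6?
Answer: -2791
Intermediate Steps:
a = 1212 (a = -8 + 4*305 = -8 + 1220 = 1212)
r(N, m) = -6 + m (r(N, m) = m - 6 = -6 + m)
g(Q) = 31/2 (g(Q) = (Q + 15*(2*Q))/((2*Q)) = (Q + 30*Q)*(1/(2*Q)) = (31*Q)*(1/(2*Q)) = 31/2)
((a + 168) + g(11))*r(5, 4) = ((1212 + 168) + 31/2)*(-6 + 4) = (1380 + 31/2)*(-2) = (2791/2)*(-2) = -2791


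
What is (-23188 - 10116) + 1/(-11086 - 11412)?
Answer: -749273393/22498 ≈ -33304.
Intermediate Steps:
(-23188 - 10116) + 1/(-11086 - 11412) = -33304 + 1/(-22498) = -33304 - 1/22498 = -749273393/22498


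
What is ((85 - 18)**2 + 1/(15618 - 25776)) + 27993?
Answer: 329952155/10158 ≈ 32482.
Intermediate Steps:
((85 - 18)**2 + 1/(15618 - 25776)) + 27993 = (67**2 + 1/(-10158)) + 27993 = (4489 - 1/10158) + 27993 = 45599261/10158 + 27993 = 329952155/10158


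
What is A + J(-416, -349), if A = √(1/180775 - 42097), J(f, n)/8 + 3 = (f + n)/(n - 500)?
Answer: -4752/283 + I*√55028525893194/36155 ≈ -16.792 + 205.18*I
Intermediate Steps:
J(f, n) = -24 + 8*(f + n)/(-500 + n) (J(f, n) = -24 + 8*((f + n)/(n - 500)) = -24 + 8*((f + n)/(-500 + n)) = -24 + 8*(f + n)/(-500 + n))
A = I*√55028525893194/36155 (A = √(1/180775 - 42097) = √(-7610085174/180775) = I*√55028525893194/36155 ≈ 205.18*I)
A + J(-416, -349) = I*√55028525893194/36155 + 8*(1500 - 416 - 2*(-349))/(-500 - 349) = I*√55028525893194/36155 + 8*(1500 - 416 + 698)/(-849) = I*√55028525893194/36155 + 8*(-1/849)*1782 = I*√55028525893194/36155 - 4752/283 = -4752/283 + I*√55028525893194/36155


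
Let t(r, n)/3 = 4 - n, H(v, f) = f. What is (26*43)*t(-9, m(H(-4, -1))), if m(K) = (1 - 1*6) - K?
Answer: 26832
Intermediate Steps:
m(K) = -5 - K (m(K) = (1 - 6) - K = -5 - K)
t(r, n) = 12 - 3*n (t(r, n) = 3*(4 - n) = 12 - 3*n)
(26*43)*t(-9, m(H(-4, -1))) = (26*43)*(12 - 3*(-5 - 1*(-1))) = 1118*(12 - 3*(-5 + 1)) = 1118*(12 - 3*(-4)) = 1118*(12 + 12) = 1118*24 = 26832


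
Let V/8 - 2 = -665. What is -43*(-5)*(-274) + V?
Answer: -64214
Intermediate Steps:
V = -5304 (V = 16 + 8*(-665) = 16 - 5320 = -5304)
-43*(-5)*(-274) + V = -43*(-5)*(-274) - 5304 = 215*(-274) - 5304 = -58910 - 5304 = -64214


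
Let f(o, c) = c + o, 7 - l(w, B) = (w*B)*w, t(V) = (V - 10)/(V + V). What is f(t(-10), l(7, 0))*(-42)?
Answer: -336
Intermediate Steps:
t(V) = (-10 + V)/(2*V) (t(V) = (-10 + V)/((2*V)) = (-10 + V)*(1/(2*V)) = (-10 + V)/(2*V))
l(w, B) = 7 - B*w² (l(w, B) = 7 - w*B*w = 7 - B*w*w = 7 - B*w²)
f(t(-10), l(7, 0))*(-42) = ((7 - 1*0*7²) + (½)*(-10 - 10)/(-10))*(-42) = ((7 - 1*0*49) + (½)*(-⅒)*(-20))*(-42) = ((7 + 0) + 1)*(-42) = (7 + 1)*(-42) = 8*(-42) = -336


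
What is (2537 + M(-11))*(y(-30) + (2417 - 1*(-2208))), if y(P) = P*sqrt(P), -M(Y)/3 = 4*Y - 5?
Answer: 12413500 - 80520*I*sqrt(30) ≈ 1.2414e+7 - 4.4103e+5*I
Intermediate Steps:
M(Y) = 15 - 12*Y (M(Y) = -3*(4*Y - 5) = -3*(-5 + 4*Y) = 15 - 12*Y)
y(P) = P**(3/2)
(2537 + M(-11))*(y(-30) + (2417 - 1*(-2208))) = (2537 + (15 - 12*(-11)))*((-30)**(3/2) + (2417 - 1*(-2208))) = (2537 + (15 + 132))*(-30*I*sqrt(30) + (2417 + 2208)) = (2537 + 147)*(-30*I*sqrt(30) + 4625) = 2684*(4625 - 30*I*sqrt(30)) = 12413500 - 80520*I*sqrt(30)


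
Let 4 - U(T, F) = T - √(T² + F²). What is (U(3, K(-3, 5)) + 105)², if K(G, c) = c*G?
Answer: 11470 + 636*√26 ≈ 14713.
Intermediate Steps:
K(G, c) = G*c
U(T, F) = 4 + √(F² + T²) - T (U(T, F) = 4 - (T - √(T² + F²)) = 4 - (T - √(F² + T²)) = 4 + (√(F² + T²) - T) = 4 + √(F² + T²) - T)
(U(3, K(-3, 5)) + 105)² = ((4 + √((-3*5)² + 3²) - 1*3) + 105)² = ((4 + √((-15)² + 9) - 3) + 105)² = ((4 + √(225 + 9) - 3) + 105)² = ((4 + √234 - 3) + 105)² = ((4 + 3*√26 - 3) + 105)² = ((1 + 3*√26) + 105)² = (106 + 3*√26)²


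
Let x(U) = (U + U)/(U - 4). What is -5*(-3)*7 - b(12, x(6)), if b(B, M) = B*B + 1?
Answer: -40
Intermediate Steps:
x(U) = 2*U/(-4 + U) (x(U) = (2*U)/(-4 + U) = 2*U/(-4 + U))
b(B, M) = 1 + B**2 (b(B, M) = B**2 + 1 = 1 + B**2)
-5*(-3)*7 - b(12, x(6)) = -5*(-3)*7 - (1 + 12**2) = 15*7 - (1 + 144) = 105 - 1*145 = 105 - 145 = -40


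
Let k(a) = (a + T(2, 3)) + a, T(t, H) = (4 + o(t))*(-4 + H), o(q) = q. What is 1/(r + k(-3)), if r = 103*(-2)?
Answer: -1/218 ≈ -0.0045872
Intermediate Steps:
r = -206
T(t, H) = (-4 + H)*(4 + t) (T(t, H) = (4 + t)*(-4 + H) = (-4 + H)*(4 + t))
k(a) = -6 + 2*a (k(a) = (a + (-16 - 4*2 + 4*3 + 3*2)) + a = (a + (-16 - 8 + 12 + 6)) + a = (a - 6) + a = (-6 + a) + a = -6 + 2*a)
1/(r + k(-3)) = 1/(-206 + (-6 + 2*(-3))) = 1/(-206 + (-6 - 6)) = 1/(-206 - 12) = 1/(-218) = -1/218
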